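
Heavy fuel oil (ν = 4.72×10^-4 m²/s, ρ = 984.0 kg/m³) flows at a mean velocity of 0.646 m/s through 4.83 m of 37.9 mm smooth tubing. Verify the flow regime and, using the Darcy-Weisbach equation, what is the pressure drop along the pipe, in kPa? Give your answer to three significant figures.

Re = VD/ν = 0.646·0.03790/4.72×10^-4 = 51.9 → laminar (Re < 2300)
f = 64/Re = 1.234
h_f = f(L/D)V²/(2g) = 1.234·(4.83/0.03790)·0.646²/(2·9.81) = 3.344 m
Δp = ρg·h_f = 984.0·9.81·3.344 = 32.28 kPa

Δp ≈ 32.3 kPa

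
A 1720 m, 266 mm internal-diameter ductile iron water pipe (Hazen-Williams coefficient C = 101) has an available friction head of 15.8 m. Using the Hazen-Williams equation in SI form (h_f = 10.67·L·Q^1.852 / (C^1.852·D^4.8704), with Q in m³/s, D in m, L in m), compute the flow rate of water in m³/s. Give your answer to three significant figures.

Rearranging: Q = [h_f·C^1.852·D^4.8704 / (10.67·L)]^(1/1.852)
Q = [15.8·101^1.852·0.266^4.8704 / (10.67·1720)]^0.540 = 0.06869 m³/s

Q ≈ 0.0687 m³/s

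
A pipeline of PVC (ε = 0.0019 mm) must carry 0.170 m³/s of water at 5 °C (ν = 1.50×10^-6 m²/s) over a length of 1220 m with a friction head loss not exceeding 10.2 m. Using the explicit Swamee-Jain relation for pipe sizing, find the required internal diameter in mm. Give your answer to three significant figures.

D ≈ 334 mm

Swamee-Jain (Type III): D = 0.66·[ε^1.25·(LQ²/(gh_f))^4.75 + ν·Q^9.4·(L/(gh_f))^5.2]^0.04
LQ²/(gh_f) = 0.3524; L/(gh_f) = 12.19
Term 1 = ε^1.25·(…)^4.75 = 4.97×10^-10; Term 2 = ν·Q^9.4·(…)^5.2 = 3.89×10^-8
D = 0.66·(4.97×10^-10 + 3.89×10^-8)^0.04 = 0.3337 m = 334 mm
Check: V = 1.94 m/s, Re = 4.32×10^5, f = 0.01352, h_f = 9.52 m ≈ 10.2 m ✓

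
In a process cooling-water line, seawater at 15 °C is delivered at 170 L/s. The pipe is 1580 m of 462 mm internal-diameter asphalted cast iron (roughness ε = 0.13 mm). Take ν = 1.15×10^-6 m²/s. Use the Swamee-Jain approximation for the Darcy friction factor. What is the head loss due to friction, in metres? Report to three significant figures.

h_f ≈ 2.95 m

V = 4Q/(πD²) = 4·0.170/(π·0.462²) = 1.014 m/s
Re = VD/ν = 1.014·0.462/1.15×10^-6 = 4.07×10^5 → turbulent
ε/D = 0.13/462 = 2.81×10^-4
Swamee-Jain: f = 0.01648
h_f = f(L/D)V²/(2g) = 0.01648·(1580/0.462)·1.014²/(2·9.81) = 2.954 m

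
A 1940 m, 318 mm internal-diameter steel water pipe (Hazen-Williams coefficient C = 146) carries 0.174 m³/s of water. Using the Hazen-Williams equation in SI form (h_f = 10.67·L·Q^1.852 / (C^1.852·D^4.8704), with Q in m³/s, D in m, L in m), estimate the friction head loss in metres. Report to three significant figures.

h_f ≈ 21.1 m

h_f = 10.67·1940·0.174^1.852 / (146^1.852·0.318^4.8704) = 21.11 m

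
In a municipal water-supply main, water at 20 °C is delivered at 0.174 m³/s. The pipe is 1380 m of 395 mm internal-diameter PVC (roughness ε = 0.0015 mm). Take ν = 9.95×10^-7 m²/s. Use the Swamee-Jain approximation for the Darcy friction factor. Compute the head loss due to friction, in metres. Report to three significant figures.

h_f ≈ 4.62 m

V = 4Q/(πD²) = 4·0.174/(π·0.395²) = 1.420 m/s
Re = VD/ν = 1.420·0.395/9.95×10^-7 = 5.64×10^5 → turbulent
ε/D = 0.0015/395 = 3.80×10^-6
Swamee-Jain: f = 0.01288
h_f = f(L/D)V²/(2g) = 0.01288·(1380/0.395)·1.420²/(2·9.81) = 4.624 m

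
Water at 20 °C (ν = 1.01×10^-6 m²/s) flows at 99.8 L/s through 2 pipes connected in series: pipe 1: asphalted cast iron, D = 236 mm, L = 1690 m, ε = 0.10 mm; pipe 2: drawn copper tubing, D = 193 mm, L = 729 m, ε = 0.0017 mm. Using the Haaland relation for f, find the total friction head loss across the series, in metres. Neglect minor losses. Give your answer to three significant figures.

Pipe 1: V = 2.281 m/s, Re = 5.33×10^5, ε/D = 4.24×10^-4, f = 0.01702, h_1 = f(L/D)V²/2g = 32.33 m
Pipe 2: V = 3.411 m/s, Re = 6.52×10^5, ε/D = 8.81×10^-6, f = 0.01258, h_2 = f(L/D)V²/2g = 28.19 m
Series → Q common, losses add: H = Σh = 60.53 m

H ≈ 60.5 m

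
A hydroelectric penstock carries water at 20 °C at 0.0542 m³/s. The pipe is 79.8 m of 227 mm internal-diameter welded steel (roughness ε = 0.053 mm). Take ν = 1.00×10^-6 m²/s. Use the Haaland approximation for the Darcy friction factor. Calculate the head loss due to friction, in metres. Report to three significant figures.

V = 4Q/(πD²) = 4·0.0542/(π·0.227²) = 1.339 m/s
Re = VD/ν = 1.339·0.227/1.00×10^-6 = 3.04×10^5 → turbulent
ε/D = 0.053/227 = 2.33×10^-4
Haaland: f = 0.01630
h_f = f(L/D)V²/(2g) = 0.01630·(79.8/0.227)·1.339²/(2·9.81) = 0.5237 m

h_f ≈ 0.524 m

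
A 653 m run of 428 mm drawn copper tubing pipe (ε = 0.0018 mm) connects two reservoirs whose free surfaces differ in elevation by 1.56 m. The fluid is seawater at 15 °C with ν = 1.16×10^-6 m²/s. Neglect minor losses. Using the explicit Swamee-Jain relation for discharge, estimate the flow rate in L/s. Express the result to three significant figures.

Q ≈ 176 L/s

Swamee-Jain (Type II): Q = -0.965·√(gD⁵h_f/L)·ln[ε/(3.7D) + √(3.17ν²L/(gD³h_f))]
√(gD⁵h_f/L) = √(9.81·0.428⁵·1.56/653) = 0.01835
ε/(3.7D) = 1.14×10^-6; √(3.17ν²L/(gD³h_f)) = 4.82×10^-5
Q = -0.965·0.01835·ln(4.932×10^-5) = 0.1756 m³/s
Check: V = 1.22 m/s, Re = 4.50×10^5, f = 0.01340, h_f = 1.55 m ≈ 1.56 m ✓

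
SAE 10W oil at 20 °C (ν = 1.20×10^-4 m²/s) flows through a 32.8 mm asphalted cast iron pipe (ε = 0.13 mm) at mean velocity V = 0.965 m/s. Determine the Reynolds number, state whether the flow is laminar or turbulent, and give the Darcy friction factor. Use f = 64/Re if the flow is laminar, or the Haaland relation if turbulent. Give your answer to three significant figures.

Re = VD/ν = 0.9650·0.0328/1.20×10^-4 = 264
Re < 2300 → laminar → f = 64/Re = 0.2426

Re ≈ 264; laminar; f = 64/Re ≈ 0.243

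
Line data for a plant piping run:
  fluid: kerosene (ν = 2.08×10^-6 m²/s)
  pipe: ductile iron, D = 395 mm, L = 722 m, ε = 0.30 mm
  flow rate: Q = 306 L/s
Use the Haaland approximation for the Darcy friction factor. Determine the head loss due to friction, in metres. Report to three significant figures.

h_f ≈ 11.1 m

V = 4Q/(πD²) = 4·0.306/(π·0.395²) = 2.497 m/s
Re = VD/ν = 2.497·0.395/2.08×10^-6 = 4.74×10^5 → turbulent
ε/D = 0.30/395 = 7.59×10^-4
Haaland: f = 0.01909
h_f = f(L/D)V²/(2g) = 0.01909·(722/0.395)·2.497²/(2·9.81) = 11.09 m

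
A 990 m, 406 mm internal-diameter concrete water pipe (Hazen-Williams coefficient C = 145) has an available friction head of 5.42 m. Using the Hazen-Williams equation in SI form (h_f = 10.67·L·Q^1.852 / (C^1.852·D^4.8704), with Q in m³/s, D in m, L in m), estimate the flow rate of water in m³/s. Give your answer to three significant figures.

Q ≈ 0.227 m³/s

Rearranging: Q = [h_f·C^1.852·D^4.8704 / (10.67·L)]^(1/1.852)
Q = [5.42·145^1.852·0.406^4.8704 / (10.67·990)]^0.540 = 0.2267 m³/s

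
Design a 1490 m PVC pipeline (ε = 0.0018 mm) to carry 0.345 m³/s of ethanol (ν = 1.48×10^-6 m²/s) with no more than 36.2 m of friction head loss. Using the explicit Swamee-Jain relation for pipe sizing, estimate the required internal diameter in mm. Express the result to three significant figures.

D ≈ 349 mm

Swamee-Jain (Type III): D = 0.66·[ε^1.25·(LQ²/(gh_f))^4.75 + ν·Q^9.4·(L/(gh_f))^5.2]^0.04
LQ²/(gh_f) = 0.4994; L/(gh_f) = 4.196
Term 1 = ε^1.25·(…)^4.75 = 2.44×10^-9; Term 2 = ν·Q^9.4·(…)^5.2 = 1.16×10^-7
D = 0.66·(2.44×10^-9 + 1.16×10^-7)^0.04 = 0.3487 m = 349 mm
Check: V = 3.61 m/s, Re = 8.51×10^5, f = 0.01205, h_f = 34.2 m ≈ 36.2 m ✓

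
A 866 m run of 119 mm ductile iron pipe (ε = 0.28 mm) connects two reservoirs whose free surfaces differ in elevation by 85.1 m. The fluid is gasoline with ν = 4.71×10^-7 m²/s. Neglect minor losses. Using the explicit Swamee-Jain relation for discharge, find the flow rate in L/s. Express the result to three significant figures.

Swamee-Jain (Type II): Q = -0.965·√(gD⁵h_f/L)·ln[ε/(3.7D) + √(3.17ν²L/(gD³h_f))]
√(gD⁵h_f/L) = √(9.81·0.119⁵·85.1/866) = 0.004796
ε/(3.7D) = 6.36×10^-4; √(3.17ν²L/(gD³h_f)) = 2.08×10^-5
Q = -0.965·0.004796·ln(6.567×10^-4) = 0.03392 m³/s
Check: V = 3.05 m/s, Re = 7.71×10^5, f = 0.02476, h_f = 85.4 m ≈ 85.1 m ✓

Q ≈ 33.9 L/s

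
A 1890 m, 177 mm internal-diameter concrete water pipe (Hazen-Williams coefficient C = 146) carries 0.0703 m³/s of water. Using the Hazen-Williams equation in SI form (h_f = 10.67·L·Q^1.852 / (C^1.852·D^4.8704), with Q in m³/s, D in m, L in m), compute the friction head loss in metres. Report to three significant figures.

h_f ≈ 66.6 m

h_f = 10.67·1890·0.0703^1.852 / (146^1.852·0.177^4.8704) = 66.60 m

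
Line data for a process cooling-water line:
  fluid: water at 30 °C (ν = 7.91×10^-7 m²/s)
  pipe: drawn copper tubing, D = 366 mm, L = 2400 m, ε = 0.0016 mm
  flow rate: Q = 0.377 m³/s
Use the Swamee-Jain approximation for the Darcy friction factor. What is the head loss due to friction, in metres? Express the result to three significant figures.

V = 4Q/(πD²) = 4·0.377/(π·0.366²) = 3.583 m/s
Re = VD/ν = 3.583·0.366/7.91×10^-7 = 1.66×10^6 → turbulent
ε/D = 0.0016/366 = 4.37×10^-6
Swamee-Jain: f = 0.01083
h_f = f(L/D)V²/(2g) = 0.01083·(2400/0.366)·3.583²/(2·9.81) = 46.47 m

h_f ≈ 46.5 m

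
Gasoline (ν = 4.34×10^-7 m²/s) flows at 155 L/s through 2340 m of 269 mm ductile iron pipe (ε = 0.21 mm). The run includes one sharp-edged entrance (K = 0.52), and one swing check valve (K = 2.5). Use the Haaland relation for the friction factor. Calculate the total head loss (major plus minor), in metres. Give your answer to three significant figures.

V = 4Q/(πD²) = 2.727 m/s; V²/2g = 0.3791 m
Re = 1.69×10^6, ε/D = 7.81×10^-4 → f = 0.01873 (Haaland)
Major: h_f = f(L/D)·V²/2g = 0.01873·8699·0.3791 = 61.77 m
Minor: ΣK = 3.02; h_m = ΣK·V²/2g = 1.145 m
Total H_L = 61.77 + 1.145 = 62.92 m

H_L ≈ 62.9 m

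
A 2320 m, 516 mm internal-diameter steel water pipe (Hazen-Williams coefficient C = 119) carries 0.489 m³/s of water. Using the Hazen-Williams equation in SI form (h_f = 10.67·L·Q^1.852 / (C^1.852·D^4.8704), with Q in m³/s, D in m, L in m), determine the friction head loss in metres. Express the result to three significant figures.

h_f ≈ 23.7 m

h_f = 10.67·2320·0.489^1.852 / (119^1.852·0.516^4.8704) = 23.65 m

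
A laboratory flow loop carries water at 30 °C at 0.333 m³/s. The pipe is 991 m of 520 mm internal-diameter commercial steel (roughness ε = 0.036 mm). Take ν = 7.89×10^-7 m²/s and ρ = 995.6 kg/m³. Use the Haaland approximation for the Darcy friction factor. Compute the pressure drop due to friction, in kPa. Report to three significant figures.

Δp ≈ 29.9 kPa

V = 4Q/(πD²) = 4·0.333/(π·0.520²) = 1.568 m/s
Re = VD/ν = 1.568·0.520/7.89×10^-7 = 1.03×10^6 → turbulent
ε/D = 0.036/520 = 6.92×10^-5
Haaland: f = 0.01281
h_f = f(L/D)V²/(2g) = 0.01281·(991/0.520)·1.568²/(2·9.81) = 3.058 m
Δp = ρg·h_f = 995.6·9.81·3.058 = 29.87 kPa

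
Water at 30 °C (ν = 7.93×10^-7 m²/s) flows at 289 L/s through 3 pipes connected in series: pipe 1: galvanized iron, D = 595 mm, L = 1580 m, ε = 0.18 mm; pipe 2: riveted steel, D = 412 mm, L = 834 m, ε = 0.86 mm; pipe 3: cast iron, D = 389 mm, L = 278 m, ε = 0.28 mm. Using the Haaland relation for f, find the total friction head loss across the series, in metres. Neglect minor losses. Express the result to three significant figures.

Pipe 1: V = 1.039 m/s, Re = 7.80×10^5, ε/D = 3.03×10^-4, f = 0.01579, h_1 = f(L/D)V²/2g = 2.308 m
Pipe 2: V = 2.168 m/s, Re = 1.13×10^6, ε/D = 0.00209, f = 0.02388, h_2 = f(L/D)V²/2g = 11.58 m
Pipe 3: V = 2.432 m/s, Re = 1.19×10^6, ε/D = 7.20×10^-4, f = 0.01847, h_3 = f(L/D)V²/2g = 3.979 m
Series → Q common, losses add: H = Σh = 17.86 m

H ≈ 17.9 m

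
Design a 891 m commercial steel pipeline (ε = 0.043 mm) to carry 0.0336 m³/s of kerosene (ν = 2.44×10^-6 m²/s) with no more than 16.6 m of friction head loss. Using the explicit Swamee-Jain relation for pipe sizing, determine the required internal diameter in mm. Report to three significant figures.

D ≈ 159 mm

Swamee-Jain (Type III): D = 0.66·[ε^1.25·(LQ²/(gh_f))^4.75 + ν·Q^9.4·(L/(gh_f))^5.2]^0.04
LQ²/(gh_f) = 0.006177; L/(gh_f) = 5.471
Term 1 = ε^1.25·(…)^4.75 = 1.12×10^-16; Term 2 = ν·Q^9.4·(…)^5.2 = 2.36×10^-16
D = 0.66·(1.12×10^-16 + 2.36×10^-16)^0.04 = 0.1589 m = 159 mm
Check: V = 1.69 m/s, Re = 1.10×10^5, f = 0.01907, h_f = 15.6 m ≈ 16.6 m ✓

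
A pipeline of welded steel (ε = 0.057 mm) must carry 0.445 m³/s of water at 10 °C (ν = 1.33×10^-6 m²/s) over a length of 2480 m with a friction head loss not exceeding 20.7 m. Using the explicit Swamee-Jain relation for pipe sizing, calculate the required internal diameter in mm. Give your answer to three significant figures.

D ≈ 491 mm

Swamee-Jain (Type III): D = 0.66·[ε^1.25·(LQ²/(gh_f))^4.75 + ν·Q^9.4·(L/(gh_f))^5.2]^0.04
LQ²/(gh_f) = 2.418; L/(gh_f) = 12.21
Term 1 = ε^1.25·(…)^4.75 = 3.29×10^-4; Term 2 = ν·Q^9.4·(…)^5.2 = 2.95×10^-4
D = 0.66·(3.29×10^-4 + 2.95×10^-4)^0.04 = 0.4913 m = 491 mm
Check: V = 2.35 m/s, Re = 8.67×10^5, f = 0.01390, h_f = 19.7 m ≈ 20.7 m ✓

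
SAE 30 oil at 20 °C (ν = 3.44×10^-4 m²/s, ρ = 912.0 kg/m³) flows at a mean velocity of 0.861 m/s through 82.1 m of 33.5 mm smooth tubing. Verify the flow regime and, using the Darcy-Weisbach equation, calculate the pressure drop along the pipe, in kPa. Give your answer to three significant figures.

Δp ≈ 632 kPa

Re = VD/ν = 0.861·0.03350/3.44×10^-4 = 83.8 → laminar (Re < 2300)
f = 64/Re = 0.7633
h_f = f(L/D)V²/(2g) = 0.7633·(82.1/0.03350)·0.861²/(2·9.81) = 70.68 m
Δp = ρg·h_f = 912.0·9.81·70.68 = 632.4 kPa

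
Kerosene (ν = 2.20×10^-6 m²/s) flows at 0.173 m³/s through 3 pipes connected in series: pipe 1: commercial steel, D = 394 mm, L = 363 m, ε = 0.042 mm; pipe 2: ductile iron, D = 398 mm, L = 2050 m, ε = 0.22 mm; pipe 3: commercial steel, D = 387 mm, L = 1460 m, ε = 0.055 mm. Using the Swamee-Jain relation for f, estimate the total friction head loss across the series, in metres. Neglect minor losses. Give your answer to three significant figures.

H ≈ 17.8 m

Pipe 1: V = 1.419 m/s, Re = 2.54×10^5, ε/D = 1.07×10^-4, f = 0.01586, h_1 = f(L/D)V²/2g = 1.500 m
Pipe 2: V = 1.391 m/s, Re = 2.52×10^5, ε/D = 5.53×10^-4, f = 0.01886, h_2 = f(L/D)V²/2g = 9.573 m
Pipe 3: V = 1.471 m/s, Re = 2.59×10^5, ε/D = 1.42×10^-4, f = 0.01613, h_3 = f(L/D)V²/2g = 6.708 m
Series → Q common, losses add: H = Σh = 17.78 m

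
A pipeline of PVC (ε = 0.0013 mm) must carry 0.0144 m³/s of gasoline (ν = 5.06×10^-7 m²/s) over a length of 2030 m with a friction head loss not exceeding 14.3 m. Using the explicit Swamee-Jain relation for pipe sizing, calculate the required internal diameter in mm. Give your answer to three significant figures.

D ≈ 131 mm

Swamee-Jain (Type III): D = 0.66·[ε^1.25·(LQ²/(gh_f))^4.75 + ν·Q^9.4·(L/(gh_f))^5.2]^0.04
LQ²/(gh_f) = 0.003001; L/(gh_f) = 14.47
Term 1 = ε^1.25·(…)^4.75 = 4.56×10^-20; Term 2 = ν·Q^9.4·(…)^5.2 = 2.67×10^-18
D = 0.66·(4.56×10^-20 + 2.67×10^-18)^0.04 = 0.1309 m = 131 mm
Check: V = 1.07 m/s, Re = 2.77×10^5, f = 0.01470, h_f = 13.3 m ≈ 14.3 m ✓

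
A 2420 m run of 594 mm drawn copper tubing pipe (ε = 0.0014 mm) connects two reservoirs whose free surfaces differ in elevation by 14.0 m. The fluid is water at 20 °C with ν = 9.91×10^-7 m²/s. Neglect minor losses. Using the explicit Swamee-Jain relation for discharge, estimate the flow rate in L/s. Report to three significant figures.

Swamee-Jain (Type II): Q = -0.965·√(gD⁵h_f/L)·ln[ε/(3.7D) + √(3.17ν²L/(gD³h_f))]
√(gD⁵h_f/L) = √(9.81·0.594⁵·14.0/2420) = 0.06478
ε/(3.7D) = 6.37×10^-7; √(3.17ν²L/(gD³h_f)) = 1.62×10^-5
Q = -0.965·0.06478·ln(1.682×10^-5) = 0.6872 m³/s
Check: V = 2.48 m/s, Re = 1.49×10^6, f = 0.01095, h_f = 14.0 m ≈ 14.0 m ✓

Q ≈ 687 L/s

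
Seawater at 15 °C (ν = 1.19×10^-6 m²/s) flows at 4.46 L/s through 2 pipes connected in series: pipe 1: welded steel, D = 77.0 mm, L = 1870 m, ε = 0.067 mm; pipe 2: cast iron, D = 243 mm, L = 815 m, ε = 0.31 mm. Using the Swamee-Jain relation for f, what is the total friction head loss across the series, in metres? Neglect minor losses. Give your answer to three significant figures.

H ≈ 26.3 m

Pipe 1: V = 0.9578 m/s, Re = 6.20×10^4, ε/D = 8.70×10^-4, f = 0.02311, h_1 = f(L/D)V²/2g = 26.25 m
Pipe 2: V = 0.09617 m/s, Re = 1.96×10^4, ε/D = 0.00128, f = 0.02879, h_2 = f(L/D)V²/2g = 0.04551 m
Series → Q common, losses add: H = Σh = 26.29 m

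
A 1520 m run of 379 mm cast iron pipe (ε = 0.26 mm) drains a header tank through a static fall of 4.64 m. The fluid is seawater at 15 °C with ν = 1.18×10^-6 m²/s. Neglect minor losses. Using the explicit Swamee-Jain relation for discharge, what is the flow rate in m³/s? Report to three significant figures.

Q ≈ 0.123 m³/s

Swamee-Jain (Type II): Q = -0.965·√(gD⁵h_f/L)·ln[ε/(3.7D) + √(3.17ν²L/(gD³h_f))]
√(gD⁵h_f/L) = √(9.81·0.379⁵·4.64/1520) = 0.01530
ε/(3.7D) = 1.85×10^-4; √(3.17ν²L/(gD³h_f)) = 5.20×10^-5
Q = -0.965·0.01530·ln(2.374×10^-4) = 0.1232 m³/s
Check: V = 1.09 m/s, Re = 3.51×10^5, f = 0.01916, h_f = 4.67 m ≈ 4.64 m ✓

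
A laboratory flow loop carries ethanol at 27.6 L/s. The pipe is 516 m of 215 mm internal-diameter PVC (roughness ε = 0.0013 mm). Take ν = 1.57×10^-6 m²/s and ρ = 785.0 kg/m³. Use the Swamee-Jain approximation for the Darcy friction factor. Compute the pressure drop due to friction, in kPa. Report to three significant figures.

Δp ≈ 9.66 kPa

V = 4Q/(πD²) = 4·0.0276/(π·0.215²) = 0.7602 m/s
Re = VD/ν = 0.7602·0.215/1.57×10^-6 = 1.04×10^5 → turbulent
ε/D = 0.0013/215 = 6.05×10^-6
Swamee-Jain: f = 0.01775
h_f = f(L/D)V²/(2g) = 0.01775·(516/0.215)·0.7602²/(2·9.81) = 1.255 m
Δp = ρg·h_f = 785.0·9.81·1.255 = 9.664 kPa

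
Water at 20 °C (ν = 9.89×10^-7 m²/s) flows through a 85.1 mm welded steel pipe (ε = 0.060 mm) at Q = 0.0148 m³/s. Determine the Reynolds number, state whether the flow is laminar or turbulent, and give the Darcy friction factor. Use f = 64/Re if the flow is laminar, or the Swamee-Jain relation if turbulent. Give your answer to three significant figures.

Re ≈ 2.24×10^5; turbulent; f ≈ 0.0198

V = 4Q/(πD²) = 2.602 m/s
Re = VD/ν = 2.602·0.0851/9.89×10^-7 = 2.24×10^5
Re > 4000 → turbulent; ε/D = 7.05×10^-4
Swamee-Jain: f = 0.01978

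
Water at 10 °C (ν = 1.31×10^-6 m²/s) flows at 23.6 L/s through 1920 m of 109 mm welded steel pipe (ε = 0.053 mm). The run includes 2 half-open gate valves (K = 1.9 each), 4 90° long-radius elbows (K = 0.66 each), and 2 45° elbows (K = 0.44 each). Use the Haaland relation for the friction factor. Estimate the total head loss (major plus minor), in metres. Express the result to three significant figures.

H_L ≈ 109 m

V = 4Q/(πD²) = 2.529 m/s; V²/2g = 0.3260 m
Re = 2.10×10^5, ε/D = 4.86×10^-4 → f = 0.01848 (Haaland)
Major: h_f = f(L/D)·V²/2g = 0.01848·17615·0.3260 = 106.1 m
Minor: ΣK = 7.32; h_m = ΣK·V²/2g = 2.386 m
Total H_L = 106.1 + 2.386 = 108.5 m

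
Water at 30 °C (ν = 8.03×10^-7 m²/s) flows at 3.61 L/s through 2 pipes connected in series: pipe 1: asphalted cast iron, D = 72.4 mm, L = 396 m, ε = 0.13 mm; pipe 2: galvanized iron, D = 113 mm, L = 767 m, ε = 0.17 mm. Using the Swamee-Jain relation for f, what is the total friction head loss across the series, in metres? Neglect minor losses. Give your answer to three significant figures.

Pipe 1: V = 0.8769 m/s, Re = 7.91×10^4, ε/D = 0.00180, f = 0.02521, h_1 = f(L/D)V²/2g = 5.404 m
Pipe 2: V = 0.3600 m/s, Re = 5.07×10^4, ε/D = 0.00150, f = 0.02552, h_2 = f(L/D)V²/2g = 1.144 m
Series → Q common, losses add: H = Σh = 6.548 m

H ≈ 6.55 m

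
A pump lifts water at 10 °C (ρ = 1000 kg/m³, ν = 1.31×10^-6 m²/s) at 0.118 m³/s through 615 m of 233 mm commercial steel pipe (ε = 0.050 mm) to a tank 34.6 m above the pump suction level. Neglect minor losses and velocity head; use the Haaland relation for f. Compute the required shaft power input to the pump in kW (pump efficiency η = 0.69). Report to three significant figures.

P_shaft ≈ 84.7 kW

V = 4Q/(πD²) = 2.767 m/s; Re = 4.92×10^5; ε/D = 2.15×10^-4; f = 0.01544
h_f = f(L/D)V²/2g = 15.91 m
Total head H = z + h_f = 34.6 + 15.91 = 50.51 m
P_hyd = ρgQH = 1000·9.81·0.118·50.51 = 58.47 kW
P_shaft = P_hyd/η = 58.47/0.69 = 84.74 kW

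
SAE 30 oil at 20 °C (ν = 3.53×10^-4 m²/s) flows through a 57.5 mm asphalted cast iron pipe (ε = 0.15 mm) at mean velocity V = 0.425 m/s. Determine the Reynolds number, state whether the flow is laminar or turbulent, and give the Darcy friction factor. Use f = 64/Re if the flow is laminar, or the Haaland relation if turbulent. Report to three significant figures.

Re = VD/ν = 0.4250·0.0575/3.53×10^-4 = 69.2
Re < 2300 → laminar → f = 64/Re = 0.9245

Re ≈ 69.2; laminar; f = 64/Re ≈ 0.924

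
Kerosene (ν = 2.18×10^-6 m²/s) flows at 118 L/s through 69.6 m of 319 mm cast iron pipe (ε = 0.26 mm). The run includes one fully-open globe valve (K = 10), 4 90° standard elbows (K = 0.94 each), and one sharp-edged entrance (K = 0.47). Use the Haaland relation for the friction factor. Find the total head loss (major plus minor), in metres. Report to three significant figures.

H_L ≈ 2.07 m

V = 4Q/(πD²) = 1.476 m/s; V²/2g = 0.1111 m
Re = 2.16×10^5, ε/D = 8.15×10^-4 → f = 0.02005 (Haaland)
Major: h_f = f(L/D)·V²/2g = 0.02005·218.2·0.1111 = 0.4859 m
Minor: ΣK = 14.2; h_m = ΣK·V²/2g = 1.581 m
Total H_L = 0.4859 + 1.581 = 2.067 m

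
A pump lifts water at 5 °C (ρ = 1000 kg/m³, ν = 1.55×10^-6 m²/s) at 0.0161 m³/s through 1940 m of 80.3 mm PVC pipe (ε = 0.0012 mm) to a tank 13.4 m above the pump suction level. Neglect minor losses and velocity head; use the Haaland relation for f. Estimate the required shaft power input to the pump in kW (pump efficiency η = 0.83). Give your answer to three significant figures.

V = 4Q/(πD²) = 3.179 m/s; Re = 1.65×10^5; ε/D = 1.49×10^-5; f = 0.01618
h_f = f(L/D)V²/2g = 201.4 m
Total head H = z + h_f = 13.4 + 201.4 = 214.8 m
P_hyd = ρgQH = 1000·9.81·0.0161·214.8 = 33.92 kW
P_shaft = P_hyd/η = 33.92/0.83 = 40.87 kW

P_shaft ≈ 40.9 kW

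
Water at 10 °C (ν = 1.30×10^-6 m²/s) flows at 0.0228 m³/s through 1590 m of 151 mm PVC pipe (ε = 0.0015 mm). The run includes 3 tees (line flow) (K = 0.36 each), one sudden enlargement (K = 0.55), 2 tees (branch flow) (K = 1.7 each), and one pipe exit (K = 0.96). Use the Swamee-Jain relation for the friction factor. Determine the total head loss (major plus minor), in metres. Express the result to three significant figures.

V = 4Q/(πD²) = 1.273 m/s; V²/2g = 0.08262 m
Re = 1.48×10^5, ε/D = 9.93×10^-6 → f = 0.01656 (Swamee-Jain)
Major: h_f = f(L/D)·V²/2g = 0.01656·10530·0.08262 = 14.41 m
Minor: ΣK = 5.99; h_m = ΣK·V²/2g = 0.4949 m
Total H_L = 14.41 + 0.4949 = 14.90 m

H_L ≈ 14.9 m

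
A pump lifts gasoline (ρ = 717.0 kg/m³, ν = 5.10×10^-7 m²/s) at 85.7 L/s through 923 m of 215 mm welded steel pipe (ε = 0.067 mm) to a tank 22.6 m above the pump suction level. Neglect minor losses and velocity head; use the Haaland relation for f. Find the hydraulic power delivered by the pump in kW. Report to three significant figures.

P_hyd ≈ 25.2 kW

V = 4Q/(πD²) = 2.361 m/s; Re = 9.95×10^5; ε/D = 3.12×10^-4; f = 0.01571
h_f = f(L/D)V²/2g = 19.15 m
Total head H = z + h_f = 22.6 + 19.15 = 41.75 m
P_hyd = ρgQH = 717.0·9.81·0.0857·41.75 = 25.17 kW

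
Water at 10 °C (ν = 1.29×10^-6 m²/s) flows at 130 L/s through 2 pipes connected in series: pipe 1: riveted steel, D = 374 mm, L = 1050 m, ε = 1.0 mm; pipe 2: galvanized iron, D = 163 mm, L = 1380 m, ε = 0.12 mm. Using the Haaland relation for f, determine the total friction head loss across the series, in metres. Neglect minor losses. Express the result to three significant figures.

H ≈ 318 m

Pipe 1: V = 1.183 m/s, Re = 3.43×10^5, ε/D = 0.00267, f = 0.02577, h_1 = f(L/D)V²/2g = 5.164 m
Pipe 2: V = 6.230 m/s, Re = 7.87×10^5, ε/D = 7.36×10^-4, f = 0.01871, h_2 = f(L/D)V²/2g = 313.3 m
Series → Q common, losses add: H = Σh = 318.4 m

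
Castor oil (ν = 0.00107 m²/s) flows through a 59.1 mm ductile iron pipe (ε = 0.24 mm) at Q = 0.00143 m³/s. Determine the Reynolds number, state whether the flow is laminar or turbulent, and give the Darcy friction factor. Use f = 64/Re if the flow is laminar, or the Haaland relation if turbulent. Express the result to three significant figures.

Re ≈ 28.8; laminar; f = 64/Re ≈ 2.22

V = 4Q/(πD²) = 0.5213 m/s
Re = VD/ν = 0.5213·0.0591/0.00107 = 28.8
Re < 2300 → laminar → f = 64/Re = 2.223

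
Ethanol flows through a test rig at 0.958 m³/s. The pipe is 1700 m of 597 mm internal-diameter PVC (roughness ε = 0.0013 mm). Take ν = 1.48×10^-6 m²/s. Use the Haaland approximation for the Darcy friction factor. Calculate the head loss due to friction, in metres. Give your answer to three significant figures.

V = 4Q/(πD²) = 4·0.958/(π·0.597²) = 3.422 m/s
Re = VD/ν = 3.422·0.597/1.48×10^-6 = 1.38×10^6 → turbulent
ε/D = 0.0013/597 = 2.18×10^-6
Haaland: f = 0.01103
h_f = f(L/D)V²/(2g) = 0.01103·(1700/0.597)·3.422²/(2·9.81) = 18.74 m

h_f ≈ 18.7 m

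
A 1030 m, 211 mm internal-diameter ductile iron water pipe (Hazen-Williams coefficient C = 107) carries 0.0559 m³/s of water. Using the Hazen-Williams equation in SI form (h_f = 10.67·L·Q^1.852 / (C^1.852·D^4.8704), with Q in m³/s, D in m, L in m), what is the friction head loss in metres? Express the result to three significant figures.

h_f = 10.67·1030·0.0559^1.852 / (107^1.852·0.211^4.8704) = 17.94 m

h_f ≈ 17.9 m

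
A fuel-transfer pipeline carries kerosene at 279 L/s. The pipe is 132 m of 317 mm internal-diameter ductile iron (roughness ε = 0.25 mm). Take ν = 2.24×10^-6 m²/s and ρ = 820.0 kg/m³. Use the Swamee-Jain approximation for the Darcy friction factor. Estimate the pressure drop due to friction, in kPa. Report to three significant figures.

V = 4Q/(πD²) = 4·0.279/(π·0.317²) = 3.535 m/s
Re = VD/ν = 3.535·0.317/2.24×10^-6 = 5.00×10^5 → turbulent
ε/D = 0.25/317 = 7.89×10^-4
Swamee-Jain: f = 0.01937
h_f = f(L/D)V²/(2g) = 0.01937·(132/0.317)·3.535²/(2·9.81) = 5.139 m
Δp = ρg·h_f = 820.0·9.81·5.139 = 41.34 kPa

Δp ≈ 41.3 kPa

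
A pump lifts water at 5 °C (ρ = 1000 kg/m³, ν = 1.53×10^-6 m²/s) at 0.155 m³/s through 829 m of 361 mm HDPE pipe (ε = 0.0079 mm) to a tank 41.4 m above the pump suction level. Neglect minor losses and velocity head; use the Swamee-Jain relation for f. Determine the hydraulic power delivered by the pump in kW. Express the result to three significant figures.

V = 4Q/(πD²) = 1.514 m/s; Re = 3.57×10^5; ε/D = 2.19×10^-5; f = 0.01420
h_f = f(L/D)V²/2g = 3.810 m
Total head H = z + h_f = 41.4 + 3.810 = 45.21 m
P_hyd = ρgQH = 1000·9.81·0.155·45.21 = 68.74 kW

P_hyd ≈ 68.7 kW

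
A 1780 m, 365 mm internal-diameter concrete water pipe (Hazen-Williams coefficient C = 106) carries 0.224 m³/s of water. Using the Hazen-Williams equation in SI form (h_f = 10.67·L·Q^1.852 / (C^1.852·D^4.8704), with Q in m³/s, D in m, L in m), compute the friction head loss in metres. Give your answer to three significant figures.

h_f = 10.67·1780·0.224^1.852 / (106^1.852·0.365^4.8704) = 28.59 m

h_f ≈ 28.6 m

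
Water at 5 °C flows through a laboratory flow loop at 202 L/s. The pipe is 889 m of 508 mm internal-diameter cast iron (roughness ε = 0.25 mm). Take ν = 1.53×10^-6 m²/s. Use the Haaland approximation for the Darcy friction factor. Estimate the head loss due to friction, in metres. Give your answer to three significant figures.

V = 4Q/(πD²) = 4·0.202/(π·0.508²) = 0.9966 m/s
Re = VD/ν = 0.9966·0.508/1.53×10^-6 = 3.31×10^5 → turbulent
ε/D = 0.25/508 = 4.92×10^-4
Haaland: f = 0.01791
h_f = f(L/D)V²/(2g) = 0.01791·(889/0.508)·0.9966²/(2·9.81) = 1.587 m

h_f ≈ 1.59 m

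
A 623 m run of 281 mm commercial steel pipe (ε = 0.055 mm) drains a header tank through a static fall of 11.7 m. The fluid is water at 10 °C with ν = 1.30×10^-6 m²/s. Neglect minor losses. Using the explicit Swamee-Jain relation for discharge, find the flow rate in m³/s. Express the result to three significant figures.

Q ≈ 0.162 m³/s

Swamee-Jain (Type II): Q = -0.965·√(gD⁵h_f/L)·ln[ε/(3.7D) + √(3.17ν²L/(gD³h_f))]
√(gD⁵h_f/L) = √(9.81·0.281⁵·11.7/623) = 0.01797
ε/(3.7D) = 5.29×10^-5; √(3.17ν²L/(gD³h_f)) = 3.62×10^-5
Q = -0.965·0.01797·ln(8.910×10^-5) = 0.1617 m³/s
Check: V = 2.61 m/s, Re = 5.64×10^5, f = 0.01532, h_f = 11.8 m ≈ 11.7 m ✓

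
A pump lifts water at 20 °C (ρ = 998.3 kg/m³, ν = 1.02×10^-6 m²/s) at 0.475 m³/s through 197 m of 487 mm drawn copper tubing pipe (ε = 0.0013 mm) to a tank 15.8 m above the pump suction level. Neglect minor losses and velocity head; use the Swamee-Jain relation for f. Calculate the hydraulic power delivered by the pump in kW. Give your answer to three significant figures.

V = 4Q/(πD²) = 2.550 m/s; Re = 1.22×10^6; ε/D = 2.67×10^-6; f = 0.01131
h_f = f(L/D)V²/2g = 1.516 m
Total head H = z + h_f = 15.8 + 1.516 = 17.32 m
P_hyd = ρgQH = 998.3·9.81·0.475·17.32 = 80.55 kW

P_hyd ≈ 80.6 kW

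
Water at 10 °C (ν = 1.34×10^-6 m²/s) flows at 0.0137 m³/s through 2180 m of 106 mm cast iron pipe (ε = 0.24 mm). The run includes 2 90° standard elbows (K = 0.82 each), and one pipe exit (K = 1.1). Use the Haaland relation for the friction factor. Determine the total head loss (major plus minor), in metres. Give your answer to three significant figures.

H_L ≈ 64.5 m

V = 4Q/(πD²) = 1.552 m/s; V²/2g = 0.1228 m
Re = 1.23×10^5, ε/D = 0.00226 → f = 0.02541 (Haaland)
Major: h_f = f(L/D)·V²/2g = 0.02541·20566·0.1228 = 64.20 m
Minor: ΣK = 2.74; h_m = ΣK·V²/2g = 0.3366 m
Total H_L = 64.20 + 0.3366 = 64.54 m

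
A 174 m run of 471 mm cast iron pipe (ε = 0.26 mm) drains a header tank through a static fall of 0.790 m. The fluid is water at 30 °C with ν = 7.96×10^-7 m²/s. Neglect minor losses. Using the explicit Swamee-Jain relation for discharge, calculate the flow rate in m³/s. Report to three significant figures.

Swamee-Jain (Type II): Q = -0.965·√(gD⁵h_f/L)·ln[ε/(3.7D) + √(3.17ν²L/(gD³h_f))]
√(gD⁵h_f/L) = √(9.81·0.471⁵·0.790/174) = 0.03213
ε/(3.7D) = 1.49×10^-4; √(3.17ν²L/(gD³h_f)) = 2.08×10^-5
Q = -0.965·0.03213·ln(1.700×10^-4) = 0.2691 m³/s
Check: V = 1.54 m/s, Re = 9.14×10^5, f = 0.01769, h_f = 0.795 m ≈ 0.790 m ✓

Q ≈ 0.269 m³/s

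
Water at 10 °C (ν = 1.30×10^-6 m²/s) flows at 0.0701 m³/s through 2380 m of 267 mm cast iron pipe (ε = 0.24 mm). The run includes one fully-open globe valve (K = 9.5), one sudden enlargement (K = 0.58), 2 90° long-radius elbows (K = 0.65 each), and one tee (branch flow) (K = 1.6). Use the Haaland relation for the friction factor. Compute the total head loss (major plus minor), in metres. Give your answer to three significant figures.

V = 4Q/(πD²) = 1.252 m/s; V²/2g = 0.07989 m
Re = 2.57×10^5, ε/D = 8.99×10^-4 → f = 0.02023 (Haaland)
Major: h_f = f(L/D)·V²/2g = 0.02023·8914·0.07989 = 14.40 m
Minor: ΣK = 13.0; h_m = ΣK·V²/2g = 1.037 m
Total H_L = 14.40 + 1.037 = 15.44 m

H_L ≈ 15.4 m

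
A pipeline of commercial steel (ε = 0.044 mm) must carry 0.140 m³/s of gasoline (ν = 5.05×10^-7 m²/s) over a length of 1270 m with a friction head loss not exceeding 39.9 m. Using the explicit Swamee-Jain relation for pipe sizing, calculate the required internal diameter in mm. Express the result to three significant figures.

Swamee-Jain (Type III): D = 0.66·[ε^1.25·(LQ²/(gh_f))^4.75 + ν·Q^9.4·(L/(gh_f))^5.2]^0.04
LQ²/(gh_f) = 0.06359; L/(gh_f) = 3.245
Term 1 = ε^1.25·(…)^4.75 = 7.42×10^-12; Term 2 = ν·Q^9.4·(…)^5.2 = 2.16×10^-12
D = 0.66·(7.42×10^-12 + 2.16×10^-12)^0.04 = 0.2392 m = 239 mm
Check: V = 3.11 m/s, Re = 1.48×10^6, f = 0.01430, h_f = 37.5 m ≈ 39.9 m ✓

D ≈ 239 mm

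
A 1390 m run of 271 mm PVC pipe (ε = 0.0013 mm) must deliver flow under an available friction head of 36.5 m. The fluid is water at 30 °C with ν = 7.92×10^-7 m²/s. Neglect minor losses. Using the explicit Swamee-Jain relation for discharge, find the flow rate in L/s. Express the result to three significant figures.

Q ≈ 202 L/s

Swamee-Jain (Type II): Q = -0.965·√(gD⁵h_f/L)·ln[ε/(3.7D) + √(3.17ν²L/(gD³h_f))]
√(gD⁵h_f/L) = √(9.81·0.271⁵·36.5/1390) = 0.01940
ε/(3.7D) = 1.30×10^-6; √(3.17ν²L/(gD³h_f)) = 1.97×10^-5
Q = -0.965·0.01940·ln(2.099×10^-5) = 0.2017 m³/s
Check: V = 3.50 m/s, Re = 1.20×10^6, f = 0.01140, h_f = 36.4 m ≈ 36.5 m ✓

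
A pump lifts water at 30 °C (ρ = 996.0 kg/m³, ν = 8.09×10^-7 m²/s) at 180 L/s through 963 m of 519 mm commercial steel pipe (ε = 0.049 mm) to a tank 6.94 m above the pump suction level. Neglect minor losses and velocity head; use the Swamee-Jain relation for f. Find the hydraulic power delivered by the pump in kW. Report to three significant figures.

V = 4Q/(πD²) = 0.8508 m/s; Re = 5.46×10^5; ε/D = 9.44×10^-5; f = 0.01426
h_f = f(L/D)V²/2g = 0.9760 m
Total head H = z + h_f = 6.94 + 0.9760 = 7.916 m
P_hyd = ρgQH = 996.0·9.81·0.180·7.916 = 13.92 kW

P_hyd ≈ 13.9 kW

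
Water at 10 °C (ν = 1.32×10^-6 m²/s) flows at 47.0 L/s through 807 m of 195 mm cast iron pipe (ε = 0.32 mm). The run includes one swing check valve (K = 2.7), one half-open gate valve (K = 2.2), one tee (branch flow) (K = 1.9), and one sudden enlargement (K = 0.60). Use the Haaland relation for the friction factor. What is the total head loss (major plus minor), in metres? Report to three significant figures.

V = 4Q/(πD²) = 1.574 m/s; V²/2g = 0.1262 m
Re = 2.32×10^5, ε/D = 0.00164 → f = 0.02306 (Haaland)
Major: h_f = f(L/D)·V²/2g = 0.02306·4138·0.1262 = 12.04 m
Minor: ΣK = 7.40; h_m = ΣK·V²/2g = 0.9341 m
Total H_L = 12.04 + 0.9341 = 12.98 m

H_L ≈ 13.0 m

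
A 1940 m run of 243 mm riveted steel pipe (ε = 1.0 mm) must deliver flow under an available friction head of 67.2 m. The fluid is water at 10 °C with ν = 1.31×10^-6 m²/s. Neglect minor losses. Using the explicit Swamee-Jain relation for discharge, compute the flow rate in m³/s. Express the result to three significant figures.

Swamee-Jain (Type II): Q = -0.965·√(gD⁵h_f/L)·ln[ε/(3.7D) + √(3.17ν²L/(gD³h_f))]
√(gD⁵h_f/L) = √(9.81·0.243⁵·67.2/1940) = 0.01697
ε/(3.7D) = 0.00111; √(3.17ν²L/(gD³h_f)) = 3.34×10^-5
Q = -0.965·0.01697·ln(0.001146) = 0.1109 m³/s
Check: V = 2.39 m/s, Re = 4.44×10^5, f = 0.02901, h_f = 67.5 m ≈ 67.2 m ✓

Q ≈ 0.111 m³/s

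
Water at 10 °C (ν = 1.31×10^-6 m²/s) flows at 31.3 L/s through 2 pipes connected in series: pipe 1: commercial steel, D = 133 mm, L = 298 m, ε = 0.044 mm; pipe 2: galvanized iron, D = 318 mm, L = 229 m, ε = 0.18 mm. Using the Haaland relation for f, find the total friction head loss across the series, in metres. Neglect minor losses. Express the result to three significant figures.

Pipe 1: V = 2.253 m/s, Re = 2.29×10^5, ε/D = 3.31×10^-4, f = 0.01745, h_1 = f(L/D)V²/2g = 10.11 m
Pipe 2: V = 0.3941 m/s, Re = 9.57×10^4, ε/D = 5.66×10^-4, f = 0.02045, h_2 = f(L/D)V²/2g = 0.1166 m
Series → Q common, losses add: H = Σh = 10.23 m

H ≈ 10.2 m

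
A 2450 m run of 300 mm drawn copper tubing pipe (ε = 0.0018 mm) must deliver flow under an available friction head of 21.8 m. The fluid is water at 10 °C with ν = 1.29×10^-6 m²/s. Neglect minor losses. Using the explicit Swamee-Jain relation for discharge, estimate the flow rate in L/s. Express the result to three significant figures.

Q ≈ 139 L/s

Swamee-Jain (Type II): Q = -0.965·√(gD⁵h_f/L)·ln[ε/(3.7D) + √(3.17ν²L/(gD³h_f))]
√(gD⁵h_f/L) = √(9.81·0.300⁵·21.8/2450) = 0.01456
ε/(3.7D) = 1.62×10^-6; √(3.17ν²L/(gD³h_f)) = 4.73×10^-5
Q = -0.965·0.01456·ln(4.893×10^-5) = 0.1395 m³/s
Check: V = 1.97 m/s, Re = 4.59×10^5, f = 0.01339, h_f = 21.7 m ≈ 21.8 m ✓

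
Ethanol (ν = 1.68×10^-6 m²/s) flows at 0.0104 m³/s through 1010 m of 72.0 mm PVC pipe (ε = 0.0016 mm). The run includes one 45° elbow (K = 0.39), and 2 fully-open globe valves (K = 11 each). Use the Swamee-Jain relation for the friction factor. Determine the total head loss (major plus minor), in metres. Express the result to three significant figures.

H_L ≈ 89.9 m

V = 4Q/(πD²) = 2.554 m/s; V²/2g = 0.3326 m
Re = 1.09×10^5, ε/D = 2.22×10^-5 → f = 0.01767 (Swamee-Jain)
Major: h_f = f(L/D)·V²/2g = 0.01767·14028·0.3326 = 82.44 m
Minor: ΣK = 22.4; h_m = ΣK·V²/2g = 7.446 m
Total H_L = 82.44 + 7.446 = 89.89 m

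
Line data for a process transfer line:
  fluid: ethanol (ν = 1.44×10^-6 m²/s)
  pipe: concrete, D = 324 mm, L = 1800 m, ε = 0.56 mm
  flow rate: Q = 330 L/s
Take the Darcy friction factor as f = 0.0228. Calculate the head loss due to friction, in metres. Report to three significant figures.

V = 4Q/(πD²) = 4·0.330/(π·0.324²) = 4.003 m/s
h_f = f(L/D)V²/(2g) = 0.02280·(1800/0.324)·4.003²/(2·9.81) = 103.4 m

h_f ≈ 103 m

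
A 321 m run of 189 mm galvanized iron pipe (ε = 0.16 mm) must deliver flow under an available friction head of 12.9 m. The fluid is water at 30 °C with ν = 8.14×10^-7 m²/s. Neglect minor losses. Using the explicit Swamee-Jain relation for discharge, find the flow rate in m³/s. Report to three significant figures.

Swamee-Jain (Type II): Q = -0.965·√(gD⁵h_f/L)·ln[ε/(3.7D) + √(3.17ν²L/(gD³h_f))]
√(gD⁵h_f/L) = √(9.81·0.189⁵·12.9/321) = 0.009751
ε/(3.7D) = 2.29×10^-4; √(3.17ν²L/(gD³h_f)) = 2.81×10^-5
Q = -0.965·0.009751·ln(2.569×10^-4) = 0.07779 m³/s
Check: V = 2.77 m/s, Re = 6.44×10^5, f = 0.01950, h_f = 13.0 m ≈ 12.9 m ✓

Q ≈ 0.0778 m³/s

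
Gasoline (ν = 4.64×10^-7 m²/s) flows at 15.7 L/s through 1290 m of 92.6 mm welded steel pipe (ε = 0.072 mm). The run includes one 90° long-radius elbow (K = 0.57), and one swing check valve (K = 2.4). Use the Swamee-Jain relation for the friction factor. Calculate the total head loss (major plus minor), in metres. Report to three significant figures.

V = 4Q/(πD²) = 2.331 m/s; V²/2g = 0.2770 m
Re = 4.65×10^5, ε/D = 7.78×10^-4 → f = 0.01937 (Swamee-Jain)
Major: h_f = f(L/D)·V²/2g = 0.01937·13931·0.2770 = 74.75 m
Minor: ΣK = 2.97; h_m = ΣK·V²/2g = 0.8227 m
Total H_L = 74.75 + 0.8227 = 75.58 m

H_L ≈ 75.6 m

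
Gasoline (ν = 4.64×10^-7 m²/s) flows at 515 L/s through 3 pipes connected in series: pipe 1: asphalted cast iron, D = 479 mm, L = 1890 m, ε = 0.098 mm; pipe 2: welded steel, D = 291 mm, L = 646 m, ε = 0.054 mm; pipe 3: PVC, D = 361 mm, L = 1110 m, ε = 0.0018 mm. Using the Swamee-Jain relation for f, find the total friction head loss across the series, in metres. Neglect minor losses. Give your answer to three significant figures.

H ≈ 155 m

Pipe 1: V = 2.858 m/s, Re = 2.95×10^6, ε/D = 2.05×10^-4, f = 0.01421, h_1 = f(L/D)V²/2g = 23.34 m
Pipe 2: V = 7.743 m/s, Re = 4.86×10^6, ε/D = 1.86×10^-4, f = 0.01381, h_2 = f(L/D)V²/2g = 93.70 m
Pipe 3: V = 5.032 m/s, Re = 3.91×10^6, ε/D = 4.99×10^-6, f = 0.009631, h_3 = f(L/D)V²/2g = 38.21 m
Series → Q common, losses add: H = Σh = 155.3 m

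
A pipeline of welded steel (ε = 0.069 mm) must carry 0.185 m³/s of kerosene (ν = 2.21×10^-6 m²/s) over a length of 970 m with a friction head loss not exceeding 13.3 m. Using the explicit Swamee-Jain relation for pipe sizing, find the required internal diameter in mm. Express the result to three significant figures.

D ≈ 324 mm

Swamee-Jain (Type III): D = 0.66·[ε^1.25·(LQ²/(gh_f))^4.75 + ν·Q^9.4·(L/(gh_f))^5.2]^0.04
LQ²/(gh_f) = 0.2544; L/(gh_f) = 7.434
Term 1 = ε^1.25·(…)^4.75 = 9.44×10^-9; Term 2 = ν·Q^9.4·(…)^5.2 = 9.69×10^-9
D = 0.66·(9.44×10^-9 + 9.69×10^-9)^0.04 = 0.3242 m = 324 mm
Check: V = 2.24 m/s, Re = 3.29×10^5, f = 0.01625, h_f = 12.4 m ≈ 13.3 m ✓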